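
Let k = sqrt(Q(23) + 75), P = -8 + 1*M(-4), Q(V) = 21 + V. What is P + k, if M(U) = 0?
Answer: -8 + sqrt(119) ≈ 2.9087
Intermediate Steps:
P = -8 (P = -8 + 1*0 = -8 + 0 = -8)
k = sqrt(119) (k = sqrt((21 + 23) + 75) = sqrt(44 + 75) = sqrt(119) ≈ 10.909)
P + k = -8 + sqrt(119)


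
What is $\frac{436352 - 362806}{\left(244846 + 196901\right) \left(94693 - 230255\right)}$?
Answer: $- \frac{36773}{29942053407} \approx -1.2281 \cdot 10^{-6}$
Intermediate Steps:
$\frac{436352 - 362806}{\left(244846 + 196901\right) \left(94693 - 230255\right)} = \frac{436352 - 362806}{441747 \left(-135562\right)} = \frac{73546}{-59884106814} = 73546 \left(- \frac{1}{59884106814}\right) = - \frac{36773}{29942053407}$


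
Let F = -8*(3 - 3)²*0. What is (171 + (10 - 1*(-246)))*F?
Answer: 0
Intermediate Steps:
F = 0 (F = -8*0²*0 = -8*0*0 = 0*0 = 0)
(171 + (10 - 1*(-246)))*F = (171 + (10 - 1*(-246)))*0 = (171 + (10 + 246))*0 = (171 + 256)*0 = 427*0 = 0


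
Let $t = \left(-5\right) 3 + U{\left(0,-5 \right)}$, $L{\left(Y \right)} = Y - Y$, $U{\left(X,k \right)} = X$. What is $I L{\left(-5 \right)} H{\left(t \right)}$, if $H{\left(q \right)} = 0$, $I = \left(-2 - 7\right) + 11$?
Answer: $0$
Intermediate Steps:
$L{\left(Y \right)} = 0$
$t = -15$ ($t = \left(-5\right) 3 + 0 = -15 + 0 = -15$)
$I = 2$ ($I = -9 + 11 = 2$)
$I L{\left(-5 \right)} H{\left(t \right)} = 2 \cdot 0 \cdot 0 = 0 \cdot 0 = 0$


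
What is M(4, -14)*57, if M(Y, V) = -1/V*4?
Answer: 114/7 ≈ 16.286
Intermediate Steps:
M(Y, V) = -4/V
M(4, -14)*57 = -4/(-14)*57 = -4*(-1/14)*57 = (2/7)*57 = 114/7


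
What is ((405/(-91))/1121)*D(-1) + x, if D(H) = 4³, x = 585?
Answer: 59650515/102011 ≈ 584.75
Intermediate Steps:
D(H) = 64
((405/(-91))/1121)*D(-1) + x = ((405/(-91))/1121)*64 + 585 = ((405*(-1/91))*(1/1121))*64 + 585 = -405/91*1/1121*64 + 585 = -405/102011*64 + 585 = -25920/102011 + 585 = 59650515/102011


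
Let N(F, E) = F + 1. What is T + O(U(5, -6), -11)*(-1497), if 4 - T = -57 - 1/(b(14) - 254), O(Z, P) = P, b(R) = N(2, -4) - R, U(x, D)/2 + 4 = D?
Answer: 4379919/265 ≈ 16528.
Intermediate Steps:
N(F, E) = 1 + F
U(x, D) = -8 + 2*D
b(R) = 3 - R (b(R) = (1 + 2) - R = 3 - R)
T = 16164/265 (T = 4 - (-57 - 1/((3 - 1*14) - 254)) = 4 - (-57 - 1/((3 - 14) - 254)) = 4 - (-57 - 1/(-11 - 254)) = 4 - (-57 - 1/(-265)) = 4 - (-57 - 1*(-1/265)) = 4 - (-57 + 1/265) = 4 - 1*(-15104/265) = 4 + 15104/265 = 16164/265 ≈ 60.996)
T + O(U(5, -6), -11)*(-1497) = 16164/265 - 11*(-1497) = 16164/265 + 16467 = 4379919/265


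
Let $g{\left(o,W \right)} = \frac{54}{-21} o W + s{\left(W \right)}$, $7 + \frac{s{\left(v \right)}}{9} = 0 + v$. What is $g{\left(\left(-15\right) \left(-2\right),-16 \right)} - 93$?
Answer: $\frac{6540}{7} \approx 934.29$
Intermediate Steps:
$s{\left(v \right)} = -63 + 9 v$ ($s{\left(v \right)} = -63 + 9 \left(0 + v\right) = -63 + 9 v$)
$g{\left(o,W \right)} = -63 + 9 W - \frac{18 W o}{7}$ ($g{\left(o,W \right)} = \frac{54}{-21} o W + \left(-63 + 9 W\right) = 54 \left(- \frac{1}{21}\right) o W + \left(-63 + 9 W\right) = - \frac{18 o}{7} W + \left(-63 + 9 W\right) = - \frac{18 W o}{7} + \left(-63 + 9 W\right) = -63 + 9 W - \frac{18 W o}{7}$)
$g{\left(\left(-15\right) \left(-2\right),-16 \right)} - 93 = \left(-63 + 9 \left(-16\right) - - \frac{288 \left(\left(-15\right) \left(-2\right)\right)}{7}\right) - 93 = \left(-63 - 144 - \left(- \frac{288}{7}\right) 30\right) - 93 = \left(-63 - 144 + \frac{8640}{7}\right) - 93 = \frac{7191}{7} - 93 = \frac{6540}{7}$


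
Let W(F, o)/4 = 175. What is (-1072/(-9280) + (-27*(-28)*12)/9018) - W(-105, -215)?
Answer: -67693371/96860 ≈ -698.88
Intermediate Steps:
W(F, o) = 700 (W(F, o) = 4*175 = 700)
(-1072/(-9280) + (-27*(-28)*12)/9018) - W(-105, -215) = (-1072/(-9280) + (-27*(-28)*12)/9018) - 1*700 = (-1072*(-1/9280) + (756*12)*(1/9018)) - 700 = (67/580 + 9072*(1/9018)) - 700 = (67/580 + 168/167) - 700 = 108629/96860 - 700 = -67693371/96860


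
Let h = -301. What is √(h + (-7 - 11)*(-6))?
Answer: I*√193 ≈ 13.892*I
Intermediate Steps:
√(h + (-7 - 11)*(-6)) = √(-301 + (-7 - 11)*(-6)) = √(-301 - 18*(-6)) = √(-301 + 108) = √(-193) = I*√193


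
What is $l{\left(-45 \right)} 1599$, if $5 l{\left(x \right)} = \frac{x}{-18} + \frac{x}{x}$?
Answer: $\frac{11193}{10} \approx 1119.3$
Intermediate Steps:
$l{\left(x \right)} = \frac{1}{5} - \frac{x}{90}$ ($l{\left(x \right)} = \frac{\frac{x}{-18} + \frac{x}{x}}{5} = \frac{x \left(- \frac{1}{18}\right) + 1}{5} = \frac{- \frac{x}{18} + 1}{5} = \frac{1 - \frac{x}{18}}{5} = \frac{1}{5} - \frac{x}{90}$)
$l{\left(-45 \right)} 1599 = \left(\frac{1}{5} - - \frac{1}{2}\right) 1599 = \left(\frac{1}{5} + \frac{1}{2}\right) 1599 = \frac{7}{10} \cdot 1599 = \frac{11193}{10}$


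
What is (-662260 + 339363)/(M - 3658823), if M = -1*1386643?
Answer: 322897/5045466 ≈ 0.063998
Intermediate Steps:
M = -1386643
(-662260 + 339363)/(M - 3658823) = (-662260 + 339363)/(-1386643 - 3658823) = -322897/(-5045466) = -322897*(-1/5045466) = 322897/5045466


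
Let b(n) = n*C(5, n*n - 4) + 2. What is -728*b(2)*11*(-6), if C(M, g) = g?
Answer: 96096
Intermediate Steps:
b(n) = 2 + n*(-4 + n²) (b(n) = n*(n*n - 4) + 2 = n*(n² - 4) + 2 = n*(-4 + n²) + 2 = 2 + n*(-4 + n²))
-728*b(2)*11*(-6) = -728*(2 + 2*(-4 + 2²))*11*(-6) = -728*(2 + 2*(-4 + 4))*11*(-6) = -728*(2 + 2*0)*11*(-6) = -728*(2 + 0)*11*(-6) = -728*2*11*(-6) = -16016*(-6) = -728*(-132) = 96096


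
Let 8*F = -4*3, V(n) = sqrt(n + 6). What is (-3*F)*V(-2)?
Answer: 9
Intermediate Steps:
V(n) = sqrt(6 + n)
F = -3/2 (F = (-4*3)/8 = (1/8)*(-12) = -3/2 ≈ -1.5000)
(-3*F)*V(-2) = (-3*(-3/2))*sqrt(6 - 2) = 9*sqrt(4)/2 = (9/2)*2 = 9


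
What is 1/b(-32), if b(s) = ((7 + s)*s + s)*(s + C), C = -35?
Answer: -1/51456 ≈ -1.9434e-5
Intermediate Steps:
b(s) = (-35 + s)*(s + s*(7 + s)) (b(s) = ((7 + s)*s + s)*(s - 35) = (s*(7 + s) + s)*(-35 + s) = (s + s*(7 + s))*(-35 + s) = (-35 + s)*(s + s*(7 + s)))
1/b(-32) = 1/(-32*(-280 + (-32)² - 27*(-32))) = 1/(-32*(-280 + 1024 + 864)) = 1/(-32*1608) = 1/(-51456) = -1/51456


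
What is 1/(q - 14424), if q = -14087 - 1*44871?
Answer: -1/73382 ≈ -1.3627e-5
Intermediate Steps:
q = -58958 (q = -14087 - 44871 = -58958)
1/(q - 14424) = 1/(-58958 - 14424) = 1/(-73382) = -1/73382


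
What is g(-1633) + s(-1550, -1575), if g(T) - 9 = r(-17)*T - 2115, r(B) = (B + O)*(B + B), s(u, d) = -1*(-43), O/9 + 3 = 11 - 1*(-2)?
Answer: 4051043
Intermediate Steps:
O = 90 (O = -27 + 9*(11 - 1*(-2)) = -27 + 9*(11 + 2) = -27 + 9*13 = -27 + 117 = 90)
s(u, d) = 43
r(B) = 2*B*(90 + B) (r(B) = (B + 90)*(B + B) = (90 + B)*(2*B) = 2*B*(90 + B))
g(T) = -2106 - 2482*T (g(T) = 9 + ((2*(-17)*(90 - 17))*T - 2115) = 9 + ((2*(-17)*73)*T - 2115) = 9 + (-2482*T - 2115) = 9 + (-2115 - 2482*T) = -2106 - 2482*T)
g(-1633) + s(-1550, -1575) = (-2106 - 2482*(-1633)) + 43 = (-2106 + 4053106) + 43 = 4051000 + 43 = 4051043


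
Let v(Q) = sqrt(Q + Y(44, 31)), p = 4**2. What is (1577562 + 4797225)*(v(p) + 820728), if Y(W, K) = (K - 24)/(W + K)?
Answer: 5231966184936 + 2124929*sqrt(3621)/5 ≈ 5.2320e+12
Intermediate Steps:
Y(W, K) = (-24 + K)/(K + W)
p = 16
v(Q) = sqrt(7/75 + Q) (v(Q) = sqrt(Q + (-24 + 31)/(31 + 44)) = sqrt(Q + 7/75) = sqrt(7/75 + Q))
(1577562 + 4797225)*(v(p) + 820728) = (1577562 + 4797225)*(sqrt(21 + 225*16)/15 + 820728) = 6374787*(sqrt(21 + 3600)/15 + 820728) = 6374787*(sqrt(3621)/15 + 820728) = 6374787*(820728 + sqrt(3621)/15) = 5231966184936 + 2124929*sqrt(3621)/5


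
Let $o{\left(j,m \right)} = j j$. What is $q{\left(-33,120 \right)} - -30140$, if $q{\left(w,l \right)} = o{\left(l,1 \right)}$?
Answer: $44540$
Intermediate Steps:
$o{\left(j,m \right)} = j^{2}$
$q{\left(w,l \right)} = l^{2}$
$q{\left(-33,120 \right)} - -30140 = 120^{2} - -30140 = 14400 + 30140 = 44540$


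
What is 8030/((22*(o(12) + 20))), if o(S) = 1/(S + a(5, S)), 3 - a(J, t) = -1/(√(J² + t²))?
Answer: 71540/3933 ≈ 18.190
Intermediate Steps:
a(J, t) = 3 + (J² + t²)^(-½) (a(J, t) = 3 - (-1)/(√(J² + t²)) = 3 - (-1)/√(J² + t²) = 3 + (J² + t²)^(-½))
o(S) = 1/(3 + S + (25 + S²)^(-½)) (o(S) = 1/(S + (3 + (5² + S²)^(-½))) = 1/(S + (3 + (25 + S²)^(-½))) = 1/(3 + S + (25 + S²)^(-½)))
8030/((22*(o(12) + 20))) = 8030/((22*(1/(3 + 12 + (25 + 12²)^(-½)) + 20))) = 8030/((22*(1/(3 + 12 + (25 + 144)^(-½)) + 20))) = 8030/((22*(1/(3 + 12 + 169^(-½)) + 20))) = 8030/((22*(1/(3 + 12 + 1/13) + 20))) = 8030/((22*(1/(196/13) + 20))) = 8030/((22*(13/196 + 20))) = 8030/((22*(3933/196))) = 8030/(43263/98) = 8030*(98/43263) = 71540/3933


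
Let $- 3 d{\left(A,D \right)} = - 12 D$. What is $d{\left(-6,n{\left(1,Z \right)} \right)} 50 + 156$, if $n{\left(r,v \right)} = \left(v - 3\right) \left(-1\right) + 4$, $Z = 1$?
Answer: $1356$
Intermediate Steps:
$n{\left(r,v \right)} = 7 - v$ ($n{\left(r,v \right)} = \left(v - 3\right) \left(-1\right) + 4 = \left(-3 + v\right) \left(-1\right) + 4 = \left(3 - v\right) + 4 = 7 - v$)
$d{\left(A,D \right)} = 4 D$ ($d{\left(A,D \right)} = - \frac{\left(-12\right) D}{3} = 4 D$)
$d{\left(-6,n{\left(1,Z \right)} \right)} 50 + 156 = 4 \left(7 - 1\right) 50 + 156 = 4 \cdot 6 \cdot 50 + 156 = 24 \cdot 50 + 156 = 1200 + 156 = 1356$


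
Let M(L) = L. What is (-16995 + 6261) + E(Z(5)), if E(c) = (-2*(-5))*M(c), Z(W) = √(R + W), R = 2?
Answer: -10734 + 10*√7 ≈ -10708.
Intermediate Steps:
Z(W) = √(2 + W)
E(c) = 10*c (E(c) = (-2*(-5))*c = 10*c)
(-16995 + 6261) + E(Z(5)) = (-16995 + 6261) + 10*√(2 + 5) = -10734 + 10*√7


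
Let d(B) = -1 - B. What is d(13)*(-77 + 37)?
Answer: 560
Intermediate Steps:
d(13)*(-77 + 37) = (-1 - 1*13)*(-77 + 37) = (-1 - 13)*(-40) = -14*(-40) = 560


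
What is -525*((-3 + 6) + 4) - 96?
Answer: -3771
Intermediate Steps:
-525*((-3 + 6) + 4) - 96 = -525*(3 + 4) - 96 = -525*7 - 96 = -105*35 - 96 = -3675 - 96 = -3771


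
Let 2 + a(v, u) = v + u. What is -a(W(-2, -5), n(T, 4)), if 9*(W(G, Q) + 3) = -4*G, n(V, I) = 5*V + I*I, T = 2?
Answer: -197/9 ≈ -21.889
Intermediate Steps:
n(V, I) = I² + 5*V (n(V, I) = 5*V + I² = I² + 5*V)
W(G, Q) = -3 - 4*G/9 (W(G, Q) = -3 + (-4*G)/9 = -3 - 4*G/9)
a(v, u) = -2 + u + v (a(v, u) = -2 + (v + u) = -2 + (u + v) = -2 + u + v)
-a(W(-2, -5), n(T, 4)) = -(-2 + (4² + 5*2) + (-3 - 4/9*(-2))) = -(-2 + (16 + 10) + (-3 + 8/9)) = -(-2 + 26 - 19/9) = -1*197/9 = -197/9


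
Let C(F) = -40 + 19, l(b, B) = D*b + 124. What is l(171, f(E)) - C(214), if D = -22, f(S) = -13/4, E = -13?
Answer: -3617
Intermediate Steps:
f(S) = -13/4 (f(S) = -13*¼ = -13/4)
l(b, B) = 124 - 22*b (l(b, B) = -22*b + 124 = 124 - 22*b)
C(F) = -21
l(171, f(E)) - C(214) = (124 - 22*171) - 1*(-21) = (124 - 3762) + 21 = -3638 + 21 = -3617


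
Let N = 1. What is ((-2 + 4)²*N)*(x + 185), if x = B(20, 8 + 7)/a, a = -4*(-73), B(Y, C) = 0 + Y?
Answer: 54040/73 ≈ 740.27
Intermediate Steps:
B(Y, C) = Y
a = 292
x = 5/73 (x = 20/292 = 20*(1/292) = 5/73 ≈ 0.068493)
((-2 + 4)²*N)*(x + 185) = ((-2 + 4)²*1)*(5/73 + 185) = (2²*1)*(13510/73) = (4*1)*(13510/73) = 4*(13510/73) = 54040/73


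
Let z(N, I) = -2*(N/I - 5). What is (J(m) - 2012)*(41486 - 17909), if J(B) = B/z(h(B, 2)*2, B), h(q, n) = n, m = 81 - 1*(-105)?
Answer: -21759378339/463 ≈ -4.6996e+7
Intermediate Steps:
m = 186 (m = 81 + 105 = 186)
z(N, I) = 10 - 2*N/I (z(N, I) = -2*(-5 + N/I) = 10 - 2*N/I)
J(B) = B/(10 - 8/B) (J(B) = B/(10 - 2*2*2/B) = B/(10 - 2*4/B) = B/(10 - 8/B))
(J(m) - 2012)*(41486 - 17909) = ((1/2)*186**2/(-4 + 5*186) - 2012)*(41486 - 17909) = ((1/2)*34596/(-4 + 930) - 2012)*23577 = ((1/2)*34596/926 - 2012)*23577 = ((1/2)*34596*(1/926) - 2012)*23577 = (8649/463 - 2012)*23577 = -922907/463*23577 = -21759378339/463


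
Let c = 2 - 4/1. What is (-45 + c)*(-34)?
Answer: 1598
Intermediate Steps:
c = -2 (c = 2 - 4 = -2)
(-45 + c)*(-34) = (-45 - 2)*(-34) = -47*(-34) = 1598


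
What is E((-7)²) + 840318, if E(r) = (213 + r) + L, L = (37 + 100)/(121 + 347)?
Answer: 393391577/468 ≈ 8.4058e+5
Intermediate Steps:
L = 137/468 ≈ 0.29274
E(r) = 99821/468 + r (E(r) = (213 + r) + 137/468 = 99821/468 + r)
E((-7)²) + 840318 = (99821/468 + (-7)²) + 840318 = (99821/468 + 49) + 840318 = 122753/468 + 840318 = 393391577/468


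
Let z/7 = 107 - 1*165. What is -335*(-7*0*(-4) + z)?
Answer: 136010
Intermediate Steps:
z = -406 (z = 7*(107 - 1*165) = 7*(107 - 165) = 7*(-58) = -406)
-335*(-7*0*(-4) + z) = -335*(-7*0*(-4) - 406) = -335*(0*(-4) - 406) = -335*(0 - 406) = -335*(-406) = 136010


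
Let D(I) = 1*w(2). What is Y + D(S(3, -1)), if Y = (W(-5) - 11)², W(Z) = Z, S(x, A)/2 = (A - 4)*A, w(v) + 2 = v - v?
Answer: 254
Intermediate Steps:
w(v) = -2 (w(v) = -2 + (v - v) = -2 + 0 = -2)
S(x, A) = 2*A*(-4 + A) (S(x, A) = 2*((A - 4)*A) = 2*((-4 + A)*A) = 2*(A*(-4 + A)) = 2*A*(-4 + A))
D(I) = -2 (D(I) = 1*(-2) = -2)
Y = 256 (Y = (-5 - 11)² = (-16)² = 256)
Y + D(S(3, -1)) = 256 - 2 = 254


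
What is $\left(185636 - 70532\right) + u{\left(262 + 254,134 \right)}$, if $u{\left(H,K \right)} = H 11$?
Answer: $120780$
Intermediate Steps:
$u{\left(H,K \right)} = 11 H$
$\left(185636 - 70532\right) + u{\left(262 + 254,134 \right)} = \left(185636 - 70532\right) + 11 \left(262 + 254\right) = 115104 + 11 \cdot 516 = 115104 + 5676 = 120780$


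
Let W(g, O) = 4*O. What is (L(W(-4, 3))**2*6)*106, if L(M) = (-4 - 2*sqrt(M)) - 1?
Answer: 46428 + 25440*sqrt(3) ≈ 90491.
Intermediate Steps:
L(M) = -5 - 2*sqrt(M)
(L(W(-4, 3))**2*6)*106 = ((-5 - 2*2*sqrt(3))**2*6)*106 = ((-5 - 4*sqrt(3))**2*6)*106 = (6*(-5 - 4*sqrt(3))**2)*106 = 636*(-5 - 4*sqrt(3))**2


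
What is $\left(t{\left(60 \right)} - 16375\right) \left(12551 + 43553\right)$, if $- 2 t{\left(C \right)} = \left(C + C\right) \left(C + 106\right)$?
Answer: $-1477498840$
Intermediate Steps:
$t{\left(C \right)} = - C \left(106 + C\right)$ ($t{\left(C \right)} = - \frac{\left(C + C\right) \left(C + 106\right)}{2} = - \frac{2 C \left(106 + C\right)}{2} = - C \left(106 + C\right)$)
$\left(t{\left(60 \right)} - 16375\right) \left(12551 + 43553\right) = \left(\left(-1\right) 60 \left(106 + 60\right) - 16375\right) \left(12551 + 43553\right) = \left(\left(-1\right) 60 \cdot 166 - 16375\right) 56104 = \left(-9960 - 16375\right) 56104 = \left(-26335\right) 56104 = -1477498840$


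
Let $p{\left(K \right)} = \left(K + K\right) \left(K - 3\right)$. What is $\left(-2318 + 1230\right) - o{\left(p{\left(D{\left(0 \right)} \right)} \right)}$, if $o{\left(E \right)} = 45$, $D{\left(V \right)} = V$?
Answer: $-1133$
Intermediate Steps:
$p{\left(K \right)} = 2 K \left(-3 + K\right)$
$\left(-2318 + 1230\right) - o{\left(p{\left(D{\left(0 \right)} \right)} \right)} = \left(-2318 + 1230\right) - 45 = -1088 - 45 = -1133$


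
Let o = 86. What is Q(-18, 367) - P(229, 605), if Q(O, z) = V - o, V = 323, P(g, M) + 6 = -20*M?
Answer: 12343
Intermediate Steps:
P(g, M) = -6 - 20*M
Q(O, z) = 237 (Q(O, z) = 323 - 1*86 = 323 - 86 = 237)
Q(-18, 367) - P(229, 605) = 237 - (-6 - 20*605) = 237 - (-6 - 12100) = 237 - 1*(-12106) = 237 + 12106 = 12343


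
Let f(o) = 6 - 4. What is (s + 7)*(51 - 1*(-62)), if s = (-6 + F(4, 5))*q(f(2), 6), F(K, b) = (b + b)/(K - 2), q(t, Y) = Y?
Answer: 113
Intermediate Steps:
f(o) = 2
F(K, b) = 2*b/(-2 + K) (F(K, b) = (2*b)/(-2 + K) = 2*b/(-2 + K))
s = -6 (s = (-6 + 2*5/(-2 + 4))*6 = (-6 + 2*5/2)*6 = (-6 + 2*5*(1/2))*6 = (-6 + 5)*6 = -1*6 = -6)
(s + 7)*(51 - 1*(-62)) = (-6 + 7)*(51 - 1*(-62)) = 1*(51 + 62) = 1*113 = 113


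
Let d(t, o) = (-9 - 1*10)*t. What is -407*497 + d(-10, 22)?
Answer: -202089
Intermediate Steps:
d(t, o) = -19*t (d(t, o) = (-9 - 10)*t = -19*t)
-407*497 + d(-10, 22) = -407*497 - 19*(-10) = -202279 + 190 = -202089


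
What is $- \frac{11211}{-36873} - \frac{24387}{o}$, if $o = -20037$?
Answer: $\frac{124872962}{82091589} \approx 1.5211$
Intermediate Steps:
$- \frac{11211}{-36873} - \frac{24387}{o} = - \frac{11211}{-36873} - \frac{24387}{-20037} = \left(-11211\right) \left(- \frac{1}{36873}\right) - - \frac{8129}{6679} = \frac{3737}{12291} + \frac{8129}{6679} = \frac{124872962}{82091589}$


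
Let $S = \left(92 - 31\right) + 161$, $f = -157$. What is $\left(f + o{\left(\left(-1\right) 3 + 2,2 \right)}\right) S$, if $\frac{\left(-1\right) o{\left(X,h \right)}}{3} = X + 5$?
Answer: $-37518$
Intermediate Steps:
$S = 222$ ($S = 61 + 161 = 222$)
$o{\left(X,h \right)} = -15 - 3 X$ ($o{\left(X,h \right)} = - 3 \left(X + 5\right) = - 3 \left(5 + X\right) = -15 - 3 X$)
$\left(f + o{\left(\left(-1\right) 3 + 2,2 \right)}\right) S = \left(-157 - \left(15 + 3 \left(\left(-1\right) 3 + 2\right)\right)\right) 222 = \left(-157 - \left(15 + 3 \left(-3 + 2\right)\right)\right) 222 = \left(-157 - 12\right) 222 = \left(-169\right) 222 = -37518$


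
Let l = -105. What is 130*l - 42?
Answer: -13692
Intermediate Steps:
130*l - 42 = 130*(-105) - 42 = -13650 - 42 = -13692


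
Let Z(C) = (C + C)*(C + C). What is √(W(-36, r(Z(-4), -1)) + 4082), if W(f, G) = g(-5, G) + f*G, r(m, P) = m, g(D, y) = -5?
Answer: 3*√197 ≈ 42.107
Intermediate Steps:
Z(C) = 4*C² (Z(C) = (2*C)*(2*C) = 4*C²)
W(f, G) = -5 + G*f (W(f, G) = -5 + f*G = -5 + G*f)
√(W(-36, r(Z(-4), -1)) + 4082) = √((-5 + (4*(-4)²)*(-36)) + 4082) = √((-5 + (4*16)*(-36)) + 4082) = √((-5 + 64*(-36)) + 4082) = √((-5 - 2304) + 4082) = √(-2309 + 4082) = √1773 = 3*√197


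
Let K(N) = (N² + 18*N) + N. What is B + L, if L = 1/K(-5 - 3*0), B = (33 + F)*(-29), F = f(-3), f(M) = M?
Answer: -60901/70 ≈ -870.01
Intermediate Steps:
F = -3
K(N) = N² + 19*N
B = -870 (B = (33 - 3)*(-29) = 30*(-29) = -870)
L = -1/70 (L = 1/((-5 - 3*0)*(19 + (-5 - 3*0))) = 1/((-5 + 0)*(19 + (-5 + 0))) = 1/(-5*(19 - 5)) = 1/(-5*14) = 1/(-70) = -1/70 ≈ -0.014286)
B + L = -870 - 1/70 = -60901/70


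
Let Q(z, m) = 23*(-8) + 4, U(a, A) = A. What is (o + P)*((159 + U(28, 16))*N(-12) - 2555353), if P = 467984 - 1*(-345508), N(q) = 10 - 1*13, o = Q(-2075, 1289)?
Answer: -2078726247936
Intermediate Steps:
Q(z, m) = -180 (Q(z, m) = -184 + 4 = -180)
o = -180
N(q) = -3 (N(q) = 10 - 13 = -3)
P = 813492 (P = 467984 + 345508 = 813492)
(o + P)*((159 + U(28, 16))*N(-12) - 2555353) = (-180 + 813492)*((159 + 16)*(-3) - 2555353) = 813312*(175*(-3) - 2555353) = 813312*(-525 - 2555353) = 813312*(-2555878) = -2078726247936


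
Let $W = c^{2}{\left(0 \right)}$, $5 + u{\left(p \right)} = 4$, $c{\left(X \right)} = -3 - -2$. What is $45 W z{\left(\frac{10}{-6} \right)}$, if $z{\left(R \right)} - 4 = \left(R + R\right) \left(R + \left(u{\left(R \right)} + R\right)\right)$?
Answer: $830$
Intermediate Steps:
$c{\left(X \right)} = -1$ ($c{\left(X \right)} = -3 + 2 = -1$)
$u{\left(p \right)} = -1$ ($u{\left(p \right)} = -5 + 4 = -1$)
$z{\left(R \right)} = 4 + 2 R \left(-1 + 2 R\right)$ ($z{\left(R \right)} = 4 + \left(R + R\right) \left(R + \left(-1 + R\right)\right) = 4 + 2 R \left(-1 + 2 R\right)$)
$W = 1$ ($W = \left(-1\right)^{2} = 1$)
$45 W z{\left(\frac{10}{-6} \right)} = 45 \cdot 1 \left(4 - 2 \frac{10}{-6} + 4 \left(\frac{10}{-6}\right)^{2}\right) = 45 \left(4 - 2 \cdot 10 \left(- \frac{1}{6}\right) + 4 \left(10 \left(- \frac{1}{6}\right)\right)^{2}\right) = 45 \left(4 - - \frac{10}{3} + 4 \left(- \frac{5}{3}\right)^{2}\right) = 45 \left(4 + \frac{10}{3} + 4 \cdot \frac{25}{9}\right) = 45 \left(4 + \frac{10}{3} + \frac{100}{9}\right) = 45 \cdot \frac{166}{9} = 830$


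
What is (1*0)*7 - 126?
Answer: -126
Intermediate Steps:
(1*0)*7 - 126 = 0*7 - 126 = 0 - 126 = -126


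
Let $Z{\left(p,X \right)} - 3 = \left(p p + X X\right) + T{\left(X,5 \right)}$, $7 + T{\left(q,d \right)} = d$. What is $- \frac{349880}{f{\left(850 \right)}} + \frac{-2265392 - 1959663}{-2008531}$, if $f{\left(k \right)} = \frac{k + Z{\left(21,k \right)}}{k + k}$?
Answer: $- \frac{4380912292895}{5344700991} \approx -819.67$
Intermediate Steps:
$T{\left(q,d \right)} = -7 + d$
$Z{\left(p,X \right)} = 1 + X^{2} + p^{2}$ ($Z{\left(p,X \right)} = 3 + \left(\left(p p + X X\right) + \left(-7 + 5\right)\right) = 3 - \left(2 - X^{2} - p^{2}\right) = 3 + \left(-2 + X^{2} + p^{2}\right) = 1 + X^{2} + p^{2}$)
$f{\left(k \right)} = \frac{442 + k + k^{2}}{2 k}$ ($f{\left(k \right)} = \frac{k + \left(1 + k^{2} + 21^{2}\right)}{k + k} = \frac{k + \left(1 + k^{2} + 441\right)}{2 k} = \left(k + \left(442 + k^{2}\right)\right) \frac{1}{2 k} = \left(442 + k + k^{2}\right) \frac{1}{2 k} = \frac{442 + k + k^{2}}{2 k}$)
$- \frac{349880}{f{\left(850 \right)}} + \frac{-2265392 - 1959663}{-2008531} = - \frac{349880}{\frac{1}{2} \cdot \frac{1}{850} \left(442 + 850 + 850^{2}\right)} + \frac{-2265392 - 1959663}{-2008531} = - \frac{349880}{\frac{1}{2} \cdot \frac{1}{850} \left(442 + 850 + 722500\right)} + \left(-2265392 - 1959663\right) \left(- \frac{1}{2008531}\right) = - \frac{349880}{\frac{1}{2} \cdot \frac{1}{850} \cdot 723792} - - \frac{4225055}{2008531} = - \frac{349880}{\frac{10644}{25}} + \frac{4225055}{2008531} = \left(-349880\right) \frac{25}{10644} + \frac{4225055}{2008531} = - \frac{2186750}{2661} + \frac{4225055}{2008531} = - \frac{4380912292895}{5344700991}$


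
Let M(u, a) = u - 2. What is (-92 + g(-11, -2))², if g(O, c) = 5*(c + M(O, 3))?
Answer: 27889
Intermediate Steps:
M(u, a) = -2 + u
g(O, c) = -10 + 5*O + 5*c (g(O, c) = 5*(c + (-2 + O)) = 5*(-2 + O + c) = -10 + 5*O + 5*c)
(-92 + g(-11, -2))² = (-92 + (-10 + 5*(-11) + 5*(-2)))² = (-92 + (-10 - 55 - 10))² = (-92 - 75)² = (-167)² = 27889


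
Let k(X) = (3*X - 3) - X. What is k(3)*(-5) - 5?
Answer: -20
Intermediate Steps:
k(X) = -3 + 2*X (k(X) = (-3 + 3*X) - X = -3 + 2*X)
k(3)*(-5) - 5 = (-3 + 2*3)*(-5) - 5 = (-3 + 6)*(-5) - 5 = 3*(-5) - 5 = -15 - 5 = -20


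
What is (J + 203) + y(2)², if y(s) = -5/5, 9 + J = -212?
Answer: -17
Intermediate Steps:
J = -221 (J = -9 - 212 = -221)
y(s) = -1 (y(s) = -5*⅕ = -1)
(J + 203) + y(2)² = (-221 + 203) + (-1)² = -18 + 1 = -17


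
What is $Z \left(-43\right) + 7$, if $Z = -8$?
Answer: $351$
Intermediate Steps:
$Z \left(-43\right) + 7 = \left(-8\right) \left(-43\right) + 7 = 344 + 7 = 351$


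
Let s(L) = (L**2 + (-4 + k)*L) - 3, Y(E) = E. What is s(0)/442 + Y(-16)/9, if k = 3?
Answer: -7099/3978 ≈ -1.7846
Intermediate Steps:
s(L) = -3 + L**2 - L (s(L) = (L**2 + (-4 + 3)*L) - 3 = (L**2 - L) - 3 = -3 + L**2 - L)
s(0)/442 + Y(-16)/9 = (-3 + 0**2 - 1*0)/442 - 16/9 = (-3 + 0 + 0)*(1/442) - 16*1/9 = -3*1/442 - 16/9 = -3/442 - 16/9 = -7099/3978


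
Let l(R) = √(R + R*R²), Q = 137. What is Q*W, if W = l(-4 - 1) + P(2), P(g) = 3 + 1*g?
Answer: 685 + 137*I*√130 ≈ 685.0 + 1562.0*I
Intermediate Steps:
P(g) = 3 + g
l(R) = √(R + R³)
W = 5 + I*√130 (W = √((-4 - 1) + (-4 - 1)³) + (3 + 2) = √(-5 + (-5)³) + 5 = √(-5 - 125) + 5 = √(-130) + 5 = I*√130 + 5 = 5 + I*√130 ≈ 5.0 + 11.402*I)
Q*W = 137*(5 + I*√130) = 685 + 137*I*√130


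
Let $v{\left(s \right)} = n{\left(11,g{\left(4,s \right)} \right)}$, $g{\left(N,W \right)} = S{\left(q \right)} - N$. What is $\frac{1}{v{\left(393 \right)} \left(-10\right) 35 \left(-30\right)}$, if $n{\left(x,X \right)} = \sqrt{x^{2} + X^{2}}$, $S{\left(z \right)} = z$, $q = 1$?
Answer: $\frac{\sqrt{130}}{1365000} \approx 8.3529 \cdot 10^{-6}$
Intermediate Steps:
$g{\left(N,W \right)} = 1 - N$
$n{\left(x,X \right)} = \sqrt{X^{2} + x^{2}}$
$v{\left(s \right)} = \sqrt{130}$ ($v{\left(s \right)} = \sqrt{\left(1 - 4\right)^{2} + 11^{2}} = \sqrt{\left(1 - 4\right)^{2} + 121} = \sqrt{\left(-3\right)^{2} + 121} = \sqrt{9 + 121} = \sqrt{130}$)
$\frac{1}{v{\left(393 \right)} \left(-10\right) 35 \left(-30\right)} = \frac{1}{\sqrt{130} \left(-10\right) 35 \left(-30\right)} = \frac{\frac{1}{130} \sqrt{130}}{\left(-350\right) \left(-30\right)} = \frac{\frac{1}{130} \sqrt{130}}{10500} = \frac{\sqrt{130}}{130} \cdot \frac{1}{10500} = \frac{\sqrt{130}}{1365000}$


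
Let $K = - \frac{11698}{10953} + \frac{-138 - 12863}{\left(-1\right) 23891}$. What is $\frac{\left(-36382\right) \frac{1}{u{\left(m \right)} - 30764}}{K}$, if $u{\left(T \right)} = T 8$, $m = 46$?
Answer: $- \frac{1586728911831}{694431904690} \approx -2.2849$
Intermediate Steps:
$u{\left(T \right)} = 8 T$
$K = - \frac{137076965}{261678123}$ ($K = \left(-11698\right) \frac{1}{10953} + \frac{-138 - 12863}{-23891} = - \frac{11698}{10953} - - \frac{13001}{23891} = - \frac{11698}{10953} + \frac{13001}{23891} = - \frac{137076965}{261678123} \approx -0.52384$)
$\frac{\left(-36382\right) \frac{1}{u{\left(m \right)} - 30764}}{K} = \frac{\left(-36382\right) \frac{1}{8 \cdot 46 - 30764}}{- \frac{137076965}{261678123}} = - \frac{36382}{368 - 30764} \left(- \frac{261678123}{137076965}\right) = - \frac{36382}{-30396} \left(- \frac{261678123}{137076965}\right) = \left(-36382\right) \left(- \frac{1}{30396}\right) \left(- \frac{261678123}{137076965}\right) = \frac{18191}{15198} \left(- \frac{261678123}{137076965}\right) = - \frac{1586728911831}{694431904690}$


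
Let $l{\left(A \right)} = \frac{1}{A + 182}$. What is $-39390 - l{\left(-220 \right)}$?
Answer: $- \frac{1496819}{38} \approx -39390.0$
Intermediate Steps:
$l{\left(A \right)} = \frac{1}{182 + A}$
$-39390 - l{\left(-220 \right)} = -39390 - \frac{1}{182 - 220} = -39390 - \frac{1}{-38} = -39390 - - \frac{1}{38} = -39390 + \frac{1}{38} = - \frac{1496819}{38}$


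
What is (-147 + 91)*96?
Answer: -5376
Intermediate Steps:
(-147 + 91)*96 = -56*96 = -5376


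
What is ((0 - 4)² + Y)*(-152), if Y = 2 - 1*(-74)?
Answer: -13984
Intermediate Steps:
Y = 76 (Y = 2 + 74 = 76)
((0 - 4)² + Y)*(-152) = ((0 - 4)² + 76)*(-152) = ((-4)² + 76)*(-152) = (16 + 76)*(-152) = 92*(-152) = -13984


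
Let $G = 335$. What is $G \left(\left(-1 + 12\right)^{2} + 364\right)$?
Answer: $162475$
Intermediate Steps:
$G \left(\left(-1 + 12\right)^{2} + 364\right) = 335 \left(\left(-1 + 12\right)^{2} + 364\right) = 335 \left(11^{2} + 364\right) = 335 \left(121 + 364\right) = 335 \cdot 485 = 162475$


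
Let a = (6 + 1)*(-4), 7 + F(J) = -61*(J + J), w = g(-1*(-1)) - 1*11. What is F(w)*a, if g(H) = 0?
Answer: -37380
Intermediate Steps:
w = -11 (w = 0 - 1*11 = 0 - 11 = -11)
F(J) = -7 - 122*J (F(J) = -7 - 61*(J + J) = -7 - 122*J)
a = -28 (a = 7*(-4) = -28)
F(w)*a = (-7 - 122*(-11))*(-28) = (-7 + 1342)*(-28) = 1335*(-28) = -37380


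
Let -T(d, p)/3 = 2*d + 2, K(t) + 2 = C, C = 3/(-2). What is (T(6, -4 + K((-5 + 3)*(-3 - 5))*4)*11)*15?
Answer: -6930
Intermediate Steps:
C = -3/2 (C = 3*(-½) = -3/2 ≈ -1.5000)
K(t) = -7/2 (K(t) = -2 - 3/2 = -7/2)
T(d, p) = -6 - 6*d (T(d, p) = -3*(2*d + 2) = -3*(2 + 2*d) = -6 - 6*d)
(T(6, -4 + K((-5 + 3)*(-3 - 5))*4)*11)*15 = ((-6 - 6*6)*11)*15 = ((-6 - 36)*11)*15 = -42*11*15 = -462*15 = -6930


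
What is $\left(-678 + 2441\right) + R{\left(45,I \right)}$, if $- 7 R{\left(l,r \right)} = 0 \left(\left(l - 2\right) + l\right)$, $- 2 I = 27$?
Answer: $1763$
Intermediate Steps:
$I = - \frac{27}{2}$ ($I = \left(- \frac{1}{2}\right) 27 = - \frac{27}{2} \approx -13.5$)
$R{\left(l,r \right)} = 0$ ($R{\left(l,r \right)} = - \frac{0 \left(\left(l - 2\right) + l\right)}{7} = - \frac{0 \left(\left(-2 + l\right) + l\right)}{7} = - \frac{0 \left(-2 + 2 l\right)}{7} = \left(- \frac{1}{7}\right) 0 = 0$)
$\left(-678 + 2441\right) + R{\left(45,I \right)} = \left(-678 + 2441\right) + 0 = 1763 + 0 = 1763$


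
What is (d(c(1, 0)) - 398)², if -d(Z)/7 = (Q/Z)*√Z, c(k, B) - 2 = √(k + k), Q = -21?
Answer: (398 - 147/√(2 + √2))² ≈ 1.0141e+5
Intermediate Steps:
c(k, B) = 2 + √2*√k (c(k, B) = 2 + √(k + k) = 2 + √(2*k) = 2 + √2*√k)
d(Z) = 147/√Z (d(Z) = -7*(-21/Z)*√Z = -(-147)/√Z = 147/√Z)
(d(c(1, 0)) - 398)² = (147/√(2 + √2*√1) - 398)² = (147/√(2 + √2*1) - 398)² = (147/√(2 + √2) - 398)² = (-398 + 147/√(2 + √2))²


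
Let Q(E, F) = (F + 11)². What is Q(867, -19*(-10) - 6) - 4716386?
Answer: -4678361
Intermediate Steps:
Q(E, F) = (11 + F)²
Q(867, -19*(-10) - 6) - 4716386 = (11 + (-19*(-10) - 6))² - 4716386 = (11 + (190 - 6))² - 4716386 = (11 + 184)² - 4716386 = 195² - 4716386 = 38025 - 4716386 = -4678361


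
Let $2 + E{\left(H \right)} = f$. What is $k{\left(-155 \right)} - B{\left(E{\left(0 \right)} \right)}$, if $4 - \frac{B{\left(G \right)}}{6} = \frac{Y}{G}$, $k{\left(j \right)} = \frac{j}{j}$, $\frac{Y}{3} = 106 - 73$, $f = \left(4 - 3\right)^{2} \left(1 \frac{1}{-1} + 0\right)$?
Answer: $-221$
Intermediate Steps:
$f = -1$ ($f = 1^{2} \left(1 \left(-1\right) + 0\right) = 1 \left(-1 + 0\right) = 1 \left(-1\right) = -1$)
$Y = 99$ ($Y = 3 \left(106 - 73\right) = 3 \cdot 33 = 99$)
$k{\left(j \right)} = 1$
$E{\left(H \right)} = -3$ ($E{\left(H \right)} = -2 - 1 = -3$)
$B{\left(G \right)} = 24 - \frac{594}{G}$ ($B{\left(G \right)} = 24 - 6 \frac{99}{G} = 24 - \frac{594}{G}$)
$k{\left(-155 \right)} - B{\left(E{\left(0 \right)} \right)} = 1 - \left(24 - \frac{594}{-3}\right) = 1 - \left(24 - -198\right) = 1 - \left(24 + 198\right) = 1 - 222 = -221$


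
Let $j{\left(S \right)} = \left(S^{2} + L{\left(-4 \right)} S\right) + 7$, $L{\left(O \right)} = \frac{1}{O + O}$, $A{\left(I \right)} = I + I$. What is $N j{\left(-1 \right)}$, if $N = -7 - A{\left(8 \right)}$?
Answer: $- \frac{1495}{8} \approx -186.88$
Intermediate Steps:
$A{\left(I \right)} = 2 I$
$L{\left(O \right)} = \frac{1}{2 O}$
$N = -23$ ($N = -7 - 2 \cdot 8 = -7 - 16 = -23$)
$j{\left(S \right)} = 7 + S^{2} - \frac{S}{8}$ ($j{\left(S \right)} = \left(S^{2} + \frac{1}{2 \left(-4\right)} S\right) + 7 = \left(S^{2} + \frac{1}{2} \left(- \frac{1}{4}\right) S\right) + 7 = \left(S^{2} - \frac{S}{8}\right) + 7 = 7 + S^{2} - \frac{S}{8}$)
$N j{\left(-1 \right)} = - 23 \left(7 + \left(-1\right)^{2} - - \frac{1}{8}\right) = - 23 \left(7 + 1 + \frac{1}{8}\right) = \left(-23\right) \frac{65}{8} = - \frac{1495}{8}$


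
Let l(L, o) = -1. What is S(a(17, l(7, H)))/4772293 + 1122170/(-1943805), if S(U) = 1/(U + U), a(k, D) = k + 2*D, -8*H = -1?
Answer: -10710647942033/18552813989730 ≈ -0.57731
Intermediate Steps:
H = 1/8 (H = -1/8*(-1) = 1/8 ≈ 0.12500)
S(U) = 1/(2*U)
S(a(17, l(7, H)))/4772293 + 1122170/(-1943805) = (1/(2*(17 + 2*(-1))))/4772293 + 1122170/(-1943805) = (1/(2*(17 - 2)))*(1/4772293) + 1122170*(-1/1943805) = ((1/2)/15)*(1/4772293) - 224434/388761 = ((1/2)*(1/15))*(1/4772293) - 224434/388761 = (1/30)*(1/4772293) - 224434/388761 = 1/143168790 - 224434/388761 = -10710647942033/18552813989730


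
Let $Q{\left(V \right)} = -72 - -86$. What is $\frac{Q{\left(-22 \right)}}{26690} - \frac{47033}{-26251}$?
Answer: $\frac{627839142}{350319595} \approx 1.7922$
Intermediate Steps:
$Q{\left(V \right)} = 14$ ($Q{\left(V \right)} = -72 + 86 = 14$)
$\frac{Q{\left(-22 \right)}}{26690} - \frac{47033}{-26251} = \frac{14}{26690} - \frac{47033}{-26251} = 14 \cdot \frac{1}{26690} - - \frac{47033}{26251} = \frac{7}{13345} + \frac{47033}{26251} = \frac{627839142}{350319595}$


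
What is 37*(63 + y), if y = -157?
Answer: -3478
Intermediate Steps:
37*(63 + y) = 37*(63 - 157) = 37*(-94) = -3478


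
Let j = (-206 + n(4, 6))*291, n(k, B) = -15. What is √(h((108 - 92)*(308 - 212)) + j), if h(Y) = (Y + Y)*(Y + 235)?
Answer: √5376201 ≈ 2318.7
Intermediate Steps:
h(Y) = 2*Y*(235 + Y) (h(Y) = (2*Y)*(235 + Y) = 2*Y*(235 + Y))
j = -64311 (j = (-206 - 15)*291 = -221*291 = -64311)
√(h((108 - 92)*(308 - 212)) + j) = √(2*((108 - 92)*(308 - 212))*(235 + (108 - 92)*(308 - 212)) - 64311) = √(2*(16*96)*(235 + 16*96) - 64311) = √(2*1536*(235 + 1536) - 64311) = √(2*1536*1771 - 64311) = √(5440512 - 64311) = √5376201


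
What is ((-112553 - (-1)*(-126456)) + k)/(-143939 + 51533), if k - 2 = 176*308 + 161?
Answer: 30773/15401 ≈ 1.9981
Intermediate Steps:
k = 54371 (k = 2 + (176*308 + 161) = 2 + (54208 + 161) = 2 + 54369 = 54371)
((-112553 - (-1)*(-126456)) + k)/(-143939 + 51533) = ((-112553 - (-1)*(-126456)) + 54371)/(-143939 + 51533) = ((-112553 - 1*126456) + 54371)/(-92406) = ((-112553 - 126456) + 54371)*(-1/92406) = (-239009 + 54371)*(-1/92406) = -184638*(-1/92406) = 30773/15401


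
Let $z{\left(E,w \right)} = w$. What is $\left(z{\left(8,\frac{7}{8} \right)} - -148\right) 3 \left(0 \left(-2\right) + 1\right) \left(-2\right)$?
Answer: $- \frac{3573}{4} \approx -893.25$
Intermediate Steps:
$\left(z{\left(8,\frac{7}{8} \right)} - -148\right) 3 \left(0 \left(-2\right) + 1\right) \left(-2\right) = \left(\frac{7}{8} - -148\right) 3 \left(0 \left(-2\right) + 1\right) \left(-2\right) = \left(7 \cdot \frac{1}{8} + \left(-52 + 200\right)\right) 3 \left(0 + 1\right) \left(-2\right) = \left(\frac{7}{8} + 148\right) 3 \cdot 1 \left(-2\right) = \frac{1191 \cdot 3 \left(-2\right)}{8} = \frac{1191}{8} \left(-6\right) = - \frac{3573}{4}$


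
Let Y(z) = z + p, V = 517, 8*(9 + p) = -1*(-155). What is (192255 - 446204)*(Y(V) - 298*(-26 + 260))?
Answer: 140595562513/8 ≈ 1.7574e+10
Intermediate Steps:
p = 83/8 (p = -9 + (-1*(-155))/8 = -9 + (⅛)*155 = -9 + 155/8 = 83/8 ≈ 10.375)
Y(z) = 83/8 + z (Y(z) = z + 83/8 = 83/8 + z)
(192255 - 446204)*(Y(V) - 298*(-26 + 260)) = (192255 - 446204)*((83/8 + 517) - 298*(-26 + 260)) = -253949*(4219/8 - 298*234) = -253949*(4219/8 - 69732) = -253949*(-553637/8) = 140595562513/8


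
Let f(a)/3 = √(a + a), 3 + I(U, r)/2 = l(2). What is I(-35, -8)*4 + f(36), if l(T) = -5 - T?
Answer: -80 + 18*√2 ≈ -54.544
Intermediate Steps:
I(U, r) = -20 (I(U, r) = -6 + 2*(-5 - 1*2) = -6 + 2*(-5 - 2) = -6 + 2*(-7) = -6 - 14 = -20)
f(a) = 3*√2*√a (f(a) = 3*√(a + a) = 3*√(2*a) = 3*(√2*√a) = 3*√2*√a)
I(-35, -8)*4 + f(36) = -20*4 + 3*√2*√36 = -80 + 3*√2*6 = -80 + 18*√2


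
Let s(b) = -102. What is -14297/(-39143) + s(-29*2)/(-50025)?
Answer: 239733337/652709525 ≈ 0.36729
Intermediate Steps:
-14297/(-39143) + s(-29*2)/(-50025) = -14297/(-39143) - 102/(-50025) = -14297*(-1/39143) - 102*(-1/50025) = 14297/39143 + 34/16675 = 239733337/652709525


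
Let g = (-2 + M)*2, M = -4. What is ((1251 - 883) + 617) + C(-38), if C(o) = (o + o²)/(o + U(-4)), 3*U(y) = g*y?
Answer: 10132/11 ≈ 921.09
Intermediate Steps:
g = -12 (g = (-2 - 4)*2 = -6*2 = -12)
U(y) = -4*y (U(y) = (-12*y)/3 = -4*y)
C(o) = (o + o²)/(16 + o) (C(o) = (o + o²)/(o - 4*(-4)) = (o + o²)/(o + 16) = (o + o²)/(16 + o))
((1251 - 883) + 617) + C(-38) = ((1251 - 883) + 617) - 38*(1 - 38)/(16 - 38) = (368 + 617) - 38*(-37)/(-22) = 985 - 38*(-1/22)*(-37) = 985 - 703/11 = 10132/11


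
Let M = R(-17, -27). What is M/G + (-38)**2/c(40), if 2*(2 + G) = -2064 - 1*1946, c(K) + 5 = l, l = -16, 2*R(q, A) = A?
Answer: -643961/9366 ≈ -68.755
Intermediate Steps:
R(q, A) = A/2
M = -27/2 (M = (1/2)*(-27) = -27/2 ≈ -13.500)
c(K) = -21 (c(K) = -5 - 16 = -21)
G = -2007 (G = -2 + (-2064 - 1*1946)/2 = -2 + (-2064 - 1946)/2 = -2 + (1/2)*(-4010) = -2 - 2005 = -2007)
M/G + (-38)**2/c(40) = -27/2/(-2007) + (-38)**2/(-21) = -27/2*(-1/2007) + 1444*(-1/21) = 3/446 - 1444/21 = -643961/9366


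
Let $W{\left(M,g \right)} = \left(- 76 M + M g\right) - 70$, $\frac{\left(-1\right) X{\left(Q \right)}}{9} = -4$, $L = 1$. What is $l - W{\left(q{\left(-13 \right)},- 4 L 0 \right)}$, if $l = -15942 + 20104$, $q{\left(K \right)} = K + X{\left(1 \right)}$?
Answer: $5980$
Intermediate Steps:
$X{\left(Q \right)} = 36$ ($X{\left(Q \right)} = \left(-9\right) \left(-4\right) = 36$)
$q{\left(K \right)} = 36 + K$ ($q{\left(K \right)} = K + 36 = 36 + K$)
$W{\left(M,g \right)} = -70 - 76 M + M g$
$l = 4162$
$l - W{\left(q{\left(-13 \right)},- 4 L 0 \right)} = 4162 - \left(-70 - 76 \left(36 - 13\right) + \left(36 - 13\right) \left(-4\right) 1 \cdot 0\right) = 4162 - \left(-70 - 1748 + 23 \left(\left(-4\right) 0\right)\right) = 4162 - \left(-70 - 1748 + 23 \cdot 0\right) = 4162 - \left(-70 - 1748 + 0\right) = 4162 - -1818 = 4162 + 1818 = 5980$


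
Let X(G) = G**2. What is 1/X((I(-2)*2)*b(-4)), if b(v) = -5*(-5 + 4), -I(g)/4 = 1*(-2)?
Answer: 1/6400 ≈ 0.00015625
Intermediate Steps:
I(g) = 8 (I(g) = -4*(-2) = 8)
b(v) = 5 (b(v) = -5*(-1) = 5)
1/X((I(-2)*2)*b(-4)) = 1/(((8*2)*5)**2) = 1/((16*5)**2) = 1/(80**2) = 1/6400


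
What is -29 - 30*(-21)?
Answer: 601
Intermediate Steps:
-29 - 30*(-21) = -29 + 630 = 601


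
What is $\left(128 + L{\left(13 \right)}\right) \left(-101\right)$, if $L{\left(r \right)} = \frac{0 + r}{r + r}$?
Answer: $- \frac{25957}{2} \approx -12979.0$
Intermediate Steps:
$L{\left(r \right)} = \frac{1}{2}$ ($L{\left(r \right)} = \frac{r}{2 r} = r \frac{1}{2 r} = \frac{1}{2}$)
$\left(128 + L{\left(13 \right)}\right) \left(-101\right) = \left(128 + \frac{1}{2}\right) \left(-101\right) = \frac{257}{2} \left(-101\right) = - \frac{25957}{2}$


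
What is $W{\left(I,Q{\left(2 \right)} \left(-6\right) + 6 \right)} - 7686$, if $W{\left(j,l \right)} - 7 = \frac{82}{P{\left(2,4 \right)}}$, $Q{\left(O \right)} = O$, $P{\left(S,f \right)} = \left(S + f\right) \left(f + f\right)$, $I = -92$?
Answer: $- \frac{184255}{24} \approx -7677.3$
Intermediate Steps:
$P{\left(S,f \right)} = 2 f \left(S + f\right)$ ($P{\left(S,f \right)} = \left(S + f\right) 2 f = 2 f \left(S + f\right)$)
$W{\left(j,l \right)} = \frac{209}{24}$ ($W{\left(j,l \right)} = 7 + \frac{82}{2 \cdot 4 \left(2 + 4\right)} = 7 + \frac{82}{2 \cdot 4 \cdot 6} = 7 + \frac{82}{48} = 7 + 82 \cdot \frac{1}{48} = 7 + \frac{41}{24} = \frac{209}{24}$)
$W{\left(I,Q{\left(2 \right)} \left(-6\right) + 6 \right)} - 7686 = \frac{209}{24} - 7686 = - \frac{184255}{24}$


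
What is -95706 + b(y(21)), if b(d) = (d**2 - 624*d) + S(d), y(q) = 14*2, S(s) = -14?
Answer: -112408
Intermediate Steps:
y(q) = 28
b(d) = -14 + d**2 - 624*d (b(d) = (d**2 - 624*d) - 14 = -14 + d**2 - 624*d)
-95706 + b(y(21)) = -95706 + (-14 + 28**2 - 624*28) = -95706 + (-14 + 784 - 17472) = -95706 - 16702 = -112408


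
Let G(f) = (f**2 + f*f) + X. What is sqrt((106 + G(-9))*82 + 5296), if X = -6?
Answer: 2*sqrt(6695) ≈ 163.65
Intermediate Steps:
G(f) = -6 + 2*f**2 (G(f) = (f**2 + f*f) - 6 = (f**2 + f**2) - 6 = 2*f**2 - 6 = -6 + 2*f**2)
sqrt((106 + G(-9))*82 + 5296) = sqrt((106 + (-6 + 2*(-9)**2))*82 + 5296) = sqrt((106 + (-6 + 2*81))*82 + 5296) = sqrt((106 + (-6 + 162))*82 + 5296) = sqrt((106 + 156)*82 + 5296) = sqrt(262*82 + 5296) = sqrt(21484 + 5296) = sqrt(26780) = 2*sqrt(6695)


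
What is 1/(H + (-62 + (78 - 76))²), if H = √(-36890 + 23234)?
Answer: 150/540569 - I*√3414/6486828 ≈ 0.00027749 - 9.0074e-6*I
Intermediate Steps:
H = 2*I*√3414 (H = √(-13656) = 2*I*√3414 ≈ 116.86*I)
1/(H + (-62 + (78 - 76))²) = 1/(2*I*√3414 + (-62 + (78 - 76))²) = 1/(2*I*√3414 + (-62 + 2)²) = 1/(2*I*√3414 + (-60)²) = 1/(2*I*√3414 + 3600) = 1/(3600 + 2*I*√3414)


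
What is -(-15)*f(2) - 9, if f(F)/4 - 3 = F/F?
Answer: 231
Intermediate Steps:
f(F) = 16 (f(F) = 12 + 4*(F/F) = 12 + 4*1 = 12 + 4 = 16)
-(-15)*f(2) - 9 = -(-15)*16 - 9 = -15*(-16) - 9 = 240 - 9 = 231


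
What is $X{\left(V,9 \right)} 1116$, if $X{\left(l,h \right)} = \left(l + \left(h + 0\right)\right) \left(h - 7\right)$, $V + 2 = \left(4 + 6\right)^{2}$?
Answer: $238824$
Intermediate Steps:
$V = 98$ ($V = -2 + \left(4 + 6\right)^{2} = -2 + 10^{2} = -2 + 100 = 98$)
$X{\left(l,h \right)} = \left(-7 + h\right) \left(h + l\right)$ ($X{\left(l,h \right)} = \left(l + h\right) \left(-7 + h\right) = \left(h + l\right) \left(-7 + h\right) = \left(-7 + h\right) \left(h + l\right)$)
$X{\left(V,9 \right)} 1116 = \left(9^{2} - 63 - 686 + 9 \cdot 98\right) 1116 = \left(81 - 63 - 686 + 882\right) 1116 = 214 \cdot 1116 = 238824$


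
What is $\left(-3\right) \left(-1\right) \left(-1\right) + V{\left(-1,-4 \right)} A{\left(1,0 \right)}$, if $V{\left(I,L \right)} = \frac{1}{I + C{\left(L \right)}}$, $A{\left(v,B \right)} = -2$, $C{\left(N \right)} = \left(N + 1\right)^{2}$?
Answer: $- \frac{13}{4} \approx -3.25$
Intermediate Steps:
$C{\left(N \right)} = \left(1 + N\right)^{2}$
$V{\left(I,L \right)} = \frac{1}{I + \left(1 + L\right)^{2}}$
$\left(-3\right) \left(-1\right) \left(-1\right) + V{\left(-1,-4 \right)} A{\left(1,0 \right)} = \left(-3\right) \left(-1\right) \left(-1\right) + \frac{1}{-1 + \left(1 - 4\right)^{2}} \left(-2\right) = 3 \left(-1\right) + \frac{1}{-1 + \left(-3\right)^{2}} \left(-2\right) = -3 + \frac{1}{-1 + 9} \left(-2\right) = -3 + \frac{1}{8} \left(-2\right) = -3 - \frac{1}{4} = - \frac{13}{4}$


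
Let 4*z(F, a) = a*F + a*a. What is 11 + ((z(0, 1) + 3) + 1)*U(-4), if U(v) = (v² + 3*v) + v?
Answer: 11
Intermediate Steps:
z(F, a) = a²/4 + F*a/4 (z(F, a) = (a*F + a*a)/4 = (F*a + a²)/4 = (a² + F*a)/4 = a²/4 + F*a/4)
U(v) = v² + 4*v
11 + ((z(0, 1) + 3) + 1)*U(-4) = 11 + (((¼)*1*(0 + 1) + 3) + 1)*(-4*(4 - 4)) = 11 + (((¼)*1*1 + 3) + 1)*(-4*0) = 11 + ((¼ + 3) + 1)*0 = 11 + (13/4 + 1)*0 = 11 + (17/4)*0 = 11 + 0 = 11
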